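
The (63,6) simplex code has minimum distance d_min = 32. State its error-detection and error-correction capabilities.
Detection only: up to d_min − 1 = 31 errors.
Correction: up to ⌊(d_min − 1)/2⌋ = ⌊31/2⌋ = 15 errors.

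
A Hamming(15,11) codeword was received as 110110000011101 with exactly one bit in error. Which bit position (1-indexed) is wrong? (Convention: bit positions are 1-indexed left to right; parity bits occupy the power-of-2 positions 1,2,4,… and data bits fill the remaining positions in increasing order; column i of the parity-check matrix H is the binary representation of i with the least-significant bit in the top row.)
Syndrome s = H · r^T (mod 2), r = 110110000011101:
  s[0] = (101010101010101)·(110110000011101) mod 2 = 1+0+0+0+1+0+0+0+0+0+1+0+1+0+1 mod 2 = 1
  s[1] = (011001100110011)·(110110000011101) mod 2 = 0+1+0+0+0+0+0+0+0+0+1+0+0+0+1 mod 2 = 1
  s[2] = (000111100001111)·(110110000011101) mod 2 = 0+0+0+1+1+0+0+0+0+0+0+1+1+0+1 mod 2 = 1
  s[3] = (000000011111111)·(110110000011101) mod 2 = 0+0+0+0+0+0+0+0+0+0+1+1+1+0+1 mod 2 = 0
Syndrome = 1110
Column i of H is the binary representation of i, so the syndrome is the binary index of the flipped bit.
Read s = 1110 with s[0] as LSB: 1·2^0 + 1·2^1 + 1·2^2 + 0·2^3 = 7.
Error is at bit position 7.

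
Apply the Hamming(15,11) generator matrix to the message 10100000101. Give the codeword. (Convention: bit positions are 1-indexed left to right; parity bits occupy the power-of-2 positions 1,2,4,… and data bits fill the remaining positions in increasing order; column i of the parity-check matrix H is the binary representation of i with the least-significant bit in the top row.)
Codeword c = d · G (mod 2), d = 10100000101:
  c[0] = d·G[:,0] = (10100000101)·(11011010101) mod 2 = 1+0+0+0+0+0+0+0+1+0+1 mod 2 = 1
  c[1] = d·G[:,1] = (10100000101)·(10110110011) mod 2 = 1+0+1+0+0+0+0+0+0+0+1 mod 2 = 1
  c[2] = d·G[:,2] = (10100000101)·(10000000000) mod 2 = 1+0+0+0+0+0+0+0+0+0+0 mod 2 = 1
  c[3] = d·G[:,3] = (10100000101)·(01110001111) mod 2 = 0+0+1+0+0+0+0+0+1+0+1 mod 2 = 1
  c[4] = d·G[:,4] = (10100000101)·(01000000000) mod 2 = 0+0+0+0+0+0+0+0+0+0+0 mod 2 = 0
  c[5] = d·G[:,5] = (10100000101)·(00100000000) mod 2 = 0+0+1+0+0+0+0+0+0+0+0 mod 2 = 1
  c[6] = d·G[:,6] = (10100000101)·(00010000000) mod 2 = 0+0+0+0+0+0+0+0+0+0+0 mod 2 = 0
  c[7] = d·G[:,7] = (10100000101)·(00001111111) mod 2 = 0+0+0+0+0+0+0+0+1+0+1 mod 2 = 0
  c[8] = d·G[:,8] = (10100000101)·(00001000000) mod 2 = 0+0+0+0+0+0+0+0+0+0+0 mod 2 = 0
  c[9] = d·G[:,9] = (10100000101)·(00000100000) mod 2 = 0+0+0+0+0+0+0+0+0+0+0 mod 2 = 0
  c[10] = d·G[:,10] = (10100000101)·(00000010000) mod 2 = 0+0+0+0+0+0+0+0+0+0+0 mod 2 = 0
  c[11] = d·G[:,11] = (10100000101)·(00000001000) mod 2 = 0+0+0+0+0+0+0+0+0+0+0 mod 2 = 0
  c[12] = d·G[:,12] = (10100000101)·(00000000100) mod 2 = 0+0+0+0+0+0+0+0+1+0+0 mod 2 = 1
  c[13] = d·G[:,13] = (10100000101)·(00000000010) mod 2 = 0+0+0+0+0+0+0+0+0+0+0 mod 2 = 0
  c[14] = d·G[:,14] = (10100000101)·(00000000001) mod 2 = 0+0+0+0+0+0+0+0+0+0+1 mod 2 = 1
Codeword = 111101000000101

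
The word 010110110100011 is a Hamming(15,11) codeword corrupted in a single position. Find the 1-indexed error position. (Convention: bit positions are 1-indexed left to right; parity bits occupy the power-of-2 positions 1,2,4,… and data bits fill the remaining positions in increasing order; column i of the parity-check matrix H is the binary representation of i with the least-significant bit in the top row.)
Syndrome s = H · r^T (mod 2), r = 010110110100011:
  s[0] = (101010101010101)·(010110110100011) mod 2 = 0+0+0+0+1+0+1+0+0+0+0+0+0+0+1 mod 2 = 1
  s[1] = (011001100110011)·(010110110100011) mod 2 = 0+1+0+0+0+0+1+0+0+1+0+0+0+1+1 mod 2 = 1
  s[2] = (000111100001111)·(010110110100011) mod 2 = 0+0+0+1+1+0+1+0+0+0+0+0+0+1+1 mod 2 = 1
  s[3] = (000000011111111)·(010110110100011) mod 2 = 0+0+0+0+0+0+0+1+0+1+0+0+0+1+1 mod 2 = 0
Syndrome = 1110
Column i of H is the binary representation of i, so the syndrome is the binary index of the flipped bit.
Read s = 1110 with s[0] as LSB: 1·2^0 + 1·2^1 + 1·2^2 + 0·2^3 = 7.
Error is at bit position 7.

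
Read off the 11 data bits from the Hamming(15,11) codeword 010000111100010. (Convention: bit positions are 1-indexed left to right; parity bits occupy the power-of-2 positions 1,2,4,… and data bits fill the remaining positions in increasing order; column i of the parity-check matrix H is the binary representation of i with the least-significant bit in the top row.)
Parity bits occupy power-of-2 positions; data bits are at positions {3,5,6,7,9,10,11,12,13,14,15} (1-indexed).
Extract: c[3]=0 c[5]=0 c[6]=0 c[7]=1 c[9]=1 c[10]=1 c[11]=0 c[12]=0 c[13]=0 c[14]=1 c[15]=0
Data = 00011100010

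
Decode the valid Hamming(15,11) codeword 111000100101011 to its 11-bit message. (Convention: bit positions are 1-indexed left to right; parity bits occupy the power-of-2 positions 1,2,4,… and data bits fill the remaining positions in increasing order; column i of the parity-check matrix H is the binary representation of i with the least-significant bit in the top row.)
Parity bits occupy power-of-2 positions; data bits are at positions {3,5,6,7,9,10,11,12,13,14,15} (1-indexed).
Extract: c[3]=1 c[5]=0 c[6]=0 c[7]=1 c[9]=0 c[10]=1 c[11]=0 c[12]=1 c[13]=0 c[14]=1 c[15]=1
Data = 10010101011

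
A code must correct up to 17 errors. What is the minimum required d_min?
Correcting t errors requires d_min ≥ 2t + 1 = 2·17 + 1 = 35.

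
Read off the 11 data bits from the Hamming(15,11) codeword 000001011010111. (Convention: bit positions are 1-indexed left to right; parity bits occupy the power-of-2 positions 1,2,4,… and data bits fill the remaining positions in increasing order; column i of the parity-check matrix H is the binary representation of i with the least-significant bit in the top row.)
Parity bits occupy power-of-2 positions; data bits are at positions {3,5,6,7,9,10,11,12,13,14,15} (1-indexed).
Extract: c[3]=0 c[5]=0 c[6]=1 c[7]=0 c[9]=1 c[10]=0 c[11]=1 c[12]=0 c[13]=1 c[14]=1 c[15]=1
Data = 00101010111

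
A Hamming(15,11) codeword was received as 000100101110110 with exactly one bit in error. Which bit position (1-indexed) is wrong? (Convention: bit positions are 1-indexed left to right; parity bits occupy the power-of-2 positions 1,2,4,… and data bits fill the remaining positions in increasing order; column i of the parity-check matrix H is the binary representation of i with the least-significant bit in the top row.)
Syndrome s = H · r^T (mod 2), r = 000100101110110:
  s[0] = (101010101010101)·(000100101110110) mod 2 = 0+0+0+0+0+0+1+0+1+0+1+0+1+0+0 mod 2 = 0
  s[1] = (011001100110011)·(000100101110110) mod 2 = 0+0+0+0+0+0+1+0+0+1+1+0+0+1+0 mod 2 = 0
  s[2] = (000111100001111)·(000100101110110) mod 2 = 0+0+0+1+0+0+1+0+0+0+0+0+1+1+0 mod 2 = 0
  s[3] = (000000011111111)·(000100101110110) mod 2 = 0+0+0+0+0+0+0+0+1+1+1+0+1+1+0 mod 2 = 1
Syndrome = 0001
Column i of H is the binary representation of i, so the syndrome is the binary index of the flipped bit.
Read s = 0001 with s[0] as LSB: 0·2^0 + 0·2^1 + 0·2^2 + 1·2^3 = 8.
Error is at bit position 8.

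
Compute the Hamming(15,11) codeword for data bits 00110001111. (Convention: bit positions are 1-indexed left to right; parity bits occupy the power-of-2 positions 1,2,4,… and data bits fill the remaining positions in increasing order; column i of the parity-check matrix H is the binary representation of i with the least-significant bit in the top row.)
Codeword c = d · G (mod 2), d = 00110001111:
  c[0] = d·G[:,0] = (00110001111)·(11011010101) mod 2 = 0+0+0+1+0+0+0+0+1+0+1 mod 2 = 1
  c[1] = d·G[:,1] = (00110001111)·(10110110011) mod 2 = 0+0+1+1+0+0+0+0+0+1+1 mod 2 = 0
  c[2] = d·G[:,2] = (00110001111)·(10000000000) mod 2 = 0+0+0+0+0+0+0+0+0+0+0 mod 2 = 0
  c[3] = d·G[:,3] = (00110001111)·(01110001111) mod 2 = 0+0+1+1+0+0+0+1+1+1+1 mod 2 = 0
  c[4] = d·G[:,4] = (00110001111)·(01000000000) mod 2 = 0+0+0+0+0+0+0+0+0+0+0 mod 2 = 0
  c[5] = d·G[:,5] = (00110001111)·(00100000000) mod 2 = 0+0+1+0+0+0+0+0+0+0+0 mod 2 = 1
  c[6] = d·G[:,6] = (00110001111)·(00010000000) mod 2 = 0+0+0+1+0+0+0+0+0+0+0 mod 2 = 1
  c[7] = d·G[:,7] = (00110001111)·(00001111111) mod 2 = 0+0+0+0+0+0+0+1+1+1+1 mod 2 = 0
  c[8] = d·G[:,8] = (00110001111)·(00001000000) mod 2 = 0+0+0+0+0+0+0+0+0+0+0 mod 2 = 0
  c[9] = d·G[:,9] = (00110001111)·(00000100000) mod 2 = 0+0+0+0+0+0+0+0+0+0+0 mod 2 = 0
  c[10] = d·G[:,10] = (00110001111)·(00000010000) mod 2 = 0+0+0+0+0+0+0+0+0+0+0 mod 2 = 0
  c[11] = d·G[:,11] = (00110001111)·(00000001000) mod 2 = 0+0+0+0+0+0+0+1+0+0+0 mod 2 = 1
  c[12] = d·G[:,12] = (00110001111)·(00000000100) mod 2 = 0+0+0+0+0+0+0+0+1+0+0 mod 2 = 1
  c[13] = d·G[:,13] = (00110001111)·(00000000010) mod 2 = 0+0+0+0+0+0+0+0+0+1+0 mod 2 = 1
  c[14] = d·G[:,14] = (00110001111)·(00000000001) mod 2 = 0+0+0+0+0+0+0+0+0+0+1 mod 2 = 1
Codeword = 100001100001111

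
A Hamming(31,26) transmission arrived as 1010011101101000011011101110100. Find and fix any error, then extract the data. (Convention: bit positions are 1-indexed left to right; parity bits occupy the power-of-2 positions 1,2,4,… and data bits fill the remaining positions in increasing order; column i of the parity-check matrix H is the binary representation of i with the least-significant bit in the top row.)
Syndrome s = H · r^T (mod 2), r = 1010011101101000011011101110100:
  s[0] = (1010101010101010101010101010101)·(1010011101101000011011101110100) mod 2 = 1+0+1+0+0+0+1+0+0+0+1+0+1+0+0+0+0+0+1+0+1+0+1+0+1+0+1+0+1+0+0 mod 2 = 1
  s[1] = (0110011001100110011001100110011)·(1010011101101000011011101110100) mod 2 = 0+0+1+0+0+1+1+0+0+1+1+0+0+0+0+0+0+1+1+0+0+1+1+0+0+1+1+0+0+0+0 mod 2 = 1
  s[2] = (0001111000011110000111100001111)·(1010011101101000011011101110100) mod 2 = 0+0+0+0+0+1+1+0+0+0+0+0+1+0+0+0+0+0+0+0+1+1+1+0+0+0+0+0+1+0+0 mod 2 = 1
  s[3] = (0000000111111110000000011111111)·(1010011101101000011011101110100) mod 2 = 0+0+0+0+0+0+0+1+0+1+1+0+1+0+0+0+0+0+0+0+0+0+0+0+1+1+1+0+1+0+0 mod 2 = 0
  s[4] = (0000000000000001111111111111111)·(1010011101101000011011101110100) mod 2 = 0+0+0+0+0+0+0+0+0+0+0+0+0+0+0+0+0+1+1+0+1+1+1+0+1+1+1+0+1+0+0 mod 2 = 1
Syndrome = 11101
Column 23 of H equals this syndrome → error at bit 23 (1-indexed).
Flip bit 23: 1010011101101000011011101110100 → 1010011101101000011011001110100
Extract data bits at positions {3,5,6,7,9,10,11,12,13,14,15,17,18,19,20,21,22,23,24,25,26,27,28,29,30,31}: 10110110100011011001110100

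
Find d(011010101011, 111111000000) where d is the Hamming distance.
XOR = 100101101011, count of 1s = 7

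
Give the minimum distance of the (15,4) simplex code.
d_min = 8 (every nonzero codeword of the simplex code S_4 has weight 2^(r−1) = 8).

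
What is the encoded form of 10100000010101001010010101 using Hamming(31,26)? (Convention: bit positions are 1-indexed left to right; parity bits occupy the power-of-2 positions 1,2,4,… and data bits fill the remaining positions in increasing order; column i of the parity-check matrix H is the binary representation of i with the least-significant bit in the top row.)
Codeword c = d · G (mod 2), d = 10100000010101001010010101:
  c[0] = d·G[:,0] = (10100000010101001010010101)·(11011010101101010101010101) mod 2 = 1+0+0+0+0+0+0+0+0+0+0+1+0+1+0+0+0+0+0+0+0+1+0+1+0+1 mod 2 = 0
  c[1] = d·G[:,1] = (10100000010101001010010101)·(10110110011011001100110011) mod 2 = 1+0+1+0+0+0+0+0+0+1+0+0+0+1+0+0+1+0+0+0+0+1+0+0+0+1 mod 2 = 1
  c[2] = d·G[:,2] = (10100000010101001010010101)·(10000000000000000000000000) mod 2 = 1+0+0+0+0+0+0+0+0+0+0+0+0+0+0+0+0+0+0+0+0+0+0+0+0+0 mod 2 = 1
  c[3] = d·G[:,3] = (10100000010101001010010101)·(01110001111000111100001111) mod 2 = 0+0+1+0+0+0+0+0+0+1+0+0+0+0+0+0+1+0+0+0+0+0+0+1+0+1 mod 2 = 1
  c[4] = d·G[:,4] = (10100000010101001010010101)·(01000000000000000000000000) mod 2 = 0+0+0+0+0+0+0+0+0+0+0+0+0+0+0+0+0+0+0+0+0+0+0+0+0+0 mod 2 = 0
  c[5] = d·G[:,5] = (10100000010101001010010101)·(00100000000000000000000000) mod 2 = 0+0+1+0+0+0+0+0+0+0+0+0+0+0+0+0+0+0+0+0+0+0+0+0+0+0 mod 2 = 1
  c[6] = d·G[:,6] = (10100000010101001010010101)·(00010000000000000000000000) mod 2 = 0+0+0+0+0+0+0+0+0+0+0+0+0+0+0+0+0+0+0+0+0+0+0+0+0+0 mod 2 = 0
  c[7] = d·G[:,7] = (10100000010101001010010101)·(00001111111000000011111111) mod 2 = 0+0+0+0+0+0+0+0+0+1+0+0+0+0+0+0+0+0+1+0+0+1+0+1+0+1 mod 2 = 1
  c[8] = d·G[:,8] = (10100000010101001010010101)·(00001000000000000000000000) mod 2 = 0+0+0+0+0+0+0+0+0+0+0+0+0+0+0+0+0+0+0+0+0+0+0+0+0+0 mod 2 = 0
  c[9] = d·G[:,9] = (10100000010101001010010101)·(00000100000000000000000000) mod 2 = 0+0+0+0+0+0+0+0+0+0+0+0+0+0+0+0+0+0+0+0+0+0+0+0+0+0 mod 2 = 0
  c[10] = d·G[:,10] = (10100000010101001010010101)·(00000010000000000000000000) mod 2 = 0+0+0+0+0+0+0+0+0+0+0+0+0+0+0+0+0+0+0+0+0+0+0+0+0+0 mod 2 = 0
  c[11] = d·G[:,11] = (10100000010101001010010101)·(00000001000000000000000000) mod 2 = 0+0+0+0+0+0+0+0+0+0+0+0+0+0+0+0+0+0+0+0+0+0+0+0+0+0 mod 2 = 0
  c[12] = d·G[:,12] = (10100000010101001010010101)·(00000000100000000000000000) mod 2 = 0+0+0+0+0+0+0+0+0+0+0+0+0+0+0+0+0+0+0+0+0+0+0+0+0+0 mod 2 = 0
  c[13] = d·G[:,13] = (10100000010101001010010101)·(00000000010000000000000000) mod 2 = 0+0+0+0+0+0+0+0+0+1+0+0+0+0+0+0+0+0+0+0+0+0+0+0+0+0 mod 2 = 1
  c[14] = d·G[:,14] = (10100000010101001010010101)·(00000000001000000000000000) mod 2 = 0+0+0+0+0+0+0+0+0+0+0+0+0+0+0+0+0+0+0+0+0+0+0+0+0+0 mod 2 = 0
  c[15] = d·G[:,15] = (10100000010101001010010101)·(00000000000111111111111111) mod 2 = 0+0+0+0+0+0+0+0+0+0+0+1+0+1+0+0+1+0+1+0+0+1+0+1+0+1 mod 2 = 1
  c[16] = d·G[:,16] = (10100000010101001010010101)·(00000000000100000000000000) mod 2 = 0+0+0+0+0+0+0+0+0+0+0+1+0+0+0+0+0+0+0+0+0+0+0+0+0+0 mod 2 = 1
  c[17] = d·G[:,17] = (10100000010101001010010101)·(00000000000010000000000000) mod 2 = 0+0+0+0+0+0+0+0+0+0+0+0+0+0+0+0+0+0+0+0+0+0+0+0+0+0 mod 2 = 0
  c[18] = d·G[:,18] = (10100000010101001010010101)·(00000000000001000000000000) mod 2 = 0+0+0+0+0+0+0+0+0+0+0+0+0+1+0+0+0+0+0+0+0+0+0+0+0+0 mod 2 = 1
  c[19] = d·G[:,19] = (10100000010101001010010101)·(00000000000000100000000000) mod 2 = 0+0+0+0+0+0+0+0+0+0+0+0+0+0+0+0+0+0+0+0+0+0+0+0+0+0 mod 2 = 0
  c[20] = d·G[:,20] = (10100000010101001010010101)·(00000000000000010000000000) mod 2 = 0+0+0+0+0+0+0+0+0+0+0+0+0+0+0+0+0+0+0+0+0+0+0+0+0+0 mod 2 = 0
  c[21] = d·G[:,21] = (10100000010101001010010101)·(00000000000000001000000000) mod 2 = 0+0+0+0+0+0+0+0+0+0+0+0+0+0+0+0+1+0+0+0+0+0+0+0+0+0 mod 2 = 1
  c[22] = d·G[:,22] = (10100000010101001010010101)·(00000000000000000100000000) mod 2 = 0+0+0+0+0+0+0+0+0+0+0+0+0+0+0+0+0+0+0+0+0+0+0+0+0+0 mod 2 = 0
  c[23] = d·G[:,23] = (10100000010101001010010101)·(00000000000000000010000000) mod 2 = 0+0+0+0+0+0+0+0+0+0+0+0+0+0+0+0+0+0+1+0+0+0+0+0+0+0 mod 2 = 1
  c[24] = d·G[:,24] = (10100000010101001010010101)·(00000000000000000001000000) mod 2 = 0+0+0+0+0+0+0+0+0+0+0+0+0+0+0+0+0+0+0+0+0+0+0+0+0+0 mod 2 = 0
  c[25] = d·G[:,25] = (10100000010101001010010101)·(00000000000000000000100000) mod 2 = 0+0+0+0+0+0+0+0+0+0+0+0+0+0+0+0+0+0+0+0+0+0+0+0+0+0 mod 2 = 0
  c[26] = d·G[:,26] = (10100000010101001010010101)·(00000000000000000000010000) mod 2 = 0+0+0+0+0+0+0+0+0+0+0+0+0+0+0+0+0+0+0+0+0+1+0+0+0+0 mod 2 = 1
  c[27] = d·G[:,27] = (10100000010101001010010101)·(00000000000000000000001000) mod 2 = 0+0+0+0+0+0+0+0+0+0+0+0+0+0+0+0+0+0+0+0+0+0+0+0+0+0 mod 2 = 0
  c[28] = d·G[:,28] = (10100000010101001010010101)·(00000000000000000000000100) mod 2 = 0+0+0+0+0+0+0+0+0+0+0+0+0+0+0+0+0+0+0+0+0+0+0+1+0+0 mod 2 = 1
  c[29] = d·G[:,29] = (10100000010101001010010101)·(00000000000000000000000010) mod 2 = 0+0+0+0+0+0+0+0+0+0+0+0+0+0+0+0+0+0+0+0+0+0+0+0+0+0 mod 2 = 0
  c[30] = d·G[:,30] = (10100000010101001010010101)·(00000000000000000000000001) mod 2 = 0+0+0+0+0+0+0+0+0+0+0+0+0+0+0+0+0+0+0+0+0+0+0+0+0+1 mod 2 = 1
Codeword = 0111010100000101101001010010101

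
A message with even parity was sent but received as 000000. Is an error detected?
Sum of received bits: 0+0+0+0+0+0 = 0; 0 mod 2 = 0. Result is 0 → no error detected.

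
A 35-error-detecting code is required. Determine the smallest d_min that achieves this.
Detecting e errors requires d_min ≥ e + 1 = 35 + 1 = 36.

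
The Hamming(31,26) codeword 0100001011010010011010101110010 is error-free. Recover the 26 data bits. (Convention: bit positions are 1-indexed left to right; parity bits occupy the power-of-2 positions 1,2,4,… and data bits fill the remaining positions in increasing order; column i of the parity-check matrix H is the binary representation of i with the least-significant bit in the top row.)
Parity bits occupy power-of-2 positions; data bits are at positions {3,5,6,7,9,10,11,12,13,14,15,17,18,19,20,21,22,23,24,25,26,27,28,29,30,31} (1-indexed).
Extract: c[3]=0 c[5]=0 c[6]=0 c[7]=1 c[9]=1 c[10]=1 c[11]=0 c[12]=1 c[13]=0 c[14]=0 c[15]=1 c[17]=0 c[18]=1 c[19]=1 c[20]=0 c[21]=1 c[22]=0 c[23]=1 c[24]=0 c[25]=1 c[26]=1 c[27]=1 c[28]=0 c[29]=0 c[30]=1 c[31]=0
Data = 00011101001011010101110010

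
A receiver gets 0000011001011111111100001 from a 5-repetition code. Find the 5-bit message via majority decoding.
Split into 5-bit blocks and majority-vote each:
  block 1 = 00000: 0 ones, 5 zeros → 0
  block 2 = 11001: 3 ones, 2 zeros → 1
  block 3 = 01111: 4 ones, 1 zeros → 1
  block 4 = 11111: 5 ones, 0 zeros → 1
  block 5 = 00001: 1 ones, 4 zeros → 0
Decoded = 01110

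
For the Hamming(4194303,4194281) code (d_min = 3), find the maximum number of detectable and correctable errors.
Detection only: up to d_min − 1 = 2 errors.
Correction: up to ⌊(d_min − 1)/2⌋ = ⌊2/2⌋ = 1 errors.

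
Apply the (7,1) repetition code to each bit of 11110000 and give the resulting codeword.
Repeat each bit 7× and concatenate:
1→1111111  1→1111111  1→1111111  1→1111111  0→0000000  0→0000000  0→0000000  0→0000000
Codeword = 11111111111111111111111111110000000000000000000000000000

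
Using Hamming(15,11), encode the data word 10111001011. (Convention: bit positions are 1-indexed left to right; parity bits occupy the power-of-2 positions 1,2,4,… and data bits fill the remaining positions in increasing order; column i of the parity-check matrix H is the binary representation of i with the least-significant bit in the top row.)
Codeword c = d · G (mod 2), d = 10111001011:
  c[0] = d·G[:,0] = (10111001011)·(11011010101) mod 2 = 1+0+0+1+1+0+0+0+0+0+1 mod 2 = 0
  c[1] = d·G[:,1] = (10111001011)·(10110110011) mod 2 = 1+0+1+1+0+0+0+0+0+1+1 mod 2 = 1
  c[2] = d·G[:,2] = (10111001011)·(10000000000) mod 2 = 1+0+0+0+0+0+0+0+0+0+0 mod 2 = 1
  c[3] = d·G[:,3] = (10111001011)·(01110001111) mod 2 = 0+0+1+1+0+0+0+1+0+1+1 mod 2 = 1
  c[4] = d·G[:,4] = (10111001011)·(01000000000) mod 2 = 0+0+0+0+0+0+0+0+0+0+0 mod 2 = 0
  c[5] = d·G[:,5] = (10111001011)·(00100000000) mod 2 = 0+0+1+0+0+0+0+0+0+0+0 mod 2 = 1
  c[6] = d·G[:,6] = (10111001011)·(00010000000) mod 2 = 0+0+0+1+0+0+0+0+0+0+0 mod 2 = 1
  c[7] = d·G[:,7] = (10111001011)·(00001111111) mod 2 = 0+0+0+0+1+0+0+1+0+1+1 mod 2 = 0
  c[8] = d·G[:,8] = (10111001011)·(00001000000) mod 2 = 0+0+0+0+1+0+0+0+0+0+0 mod 2 = 1
  c[9] = d·G[:,9] = (10111001011)·(00000100000) mod 2 = 0+0+0+0+0+0+0+0+0+0+0 mod 2 = 0
  c[10] = d·G[:,10] = (10111001011)·(00000010000) mod 2 = 0+0+0+0+0+0+0+0+0+0+0 mod 2 = 0
  c[11] = d·G[:,11] = (10111001011)·(00000001000) mod 2 = 0+0+0+0+0+0+0+1+0+0+0 mod 2 = 1
  c[12] = d·G[:,12] = (10111001011)·(00000000100) mod 2 = 0+0+0+0+0+0+0+0+0+0+0 mod 2 = 0
  c[13] = d·G[:,13] = (10111001011)·(00000000010) mod 2 = 0+0+0+0+0+0+0+0+0+1+0 mod 2 = 1
  c[14] = d·G[:,14] = (10111001011)·(00000000001) mod 2 = 0+0+0+0+0+0+0+0+0+0+1 mod 2 = 1
Codeword = 011101101001011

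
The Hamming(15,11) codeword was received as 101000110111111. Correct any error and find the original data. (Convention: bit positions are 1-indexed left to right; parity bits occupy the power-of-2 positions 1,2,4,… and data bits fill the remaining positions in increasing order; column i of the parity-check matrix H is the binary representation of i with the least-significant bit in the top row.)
Syndrome s = H · r^T (mod 2), r = 101000110111111:
  s[0] = (101010101010101)·(101000110111111) mod 2 = 1+0+1+0+0+0+1+0+0+0+1+0+1+0+1 mod 2 = 0
  s[1] = (011001100110011)·(101000110111111) mod 2 = 0+0+1+0+0+0+1+0+0+1+1+0+0+1+1 mod 2 = 0
  s[2] = (000111100001111)·(101000110111111) mod 2 = 0+0+0+0+0+0+1+0+0+0+0+1+1+1+1 mod 2 = 1
  s[3] = (000000011111111)·(101000110111111) mod 2 = 0+0+0+0+0+0+0+1+0+1+1+1+1+1+1 mod 2 = 1
Syndrome = 0011
Column 12 of H equals this syndrome → error at bit 12 (1-indexed).
Flip bit 12: 101000110111111 → 101000110110111
Extract data bits at positions {3,5,6,7,9,10,11,12,13,14,15}: 10010110111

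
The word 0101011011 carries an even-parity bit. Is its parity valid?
Sum of all bits: 0+1+0+1+0+1+1+0+1+1 = 6; 6 mod 2 = 0. Result is 0 → valid parity.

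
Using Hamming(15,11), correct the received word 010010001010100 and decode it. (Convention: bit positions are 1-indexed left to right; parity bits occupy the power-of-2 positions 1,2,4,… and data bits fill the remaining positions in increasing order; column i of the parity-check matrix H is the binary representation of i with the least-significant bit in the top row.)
Syndrome s = H · r^T (mod 2), r = 010010001010100:
  s[0] = (101010101010101)·(010010001010100) mod 2 = 0+0+0+0+1+0+0+0+1+0+1+0+1+0+0 mod 2 = 0
  s[1] = (011001100110011)·(010010001010100) mod 2 = 0+1+0+0+0+0+0+0+0+0+1+0+0+0+0 mod 2 = 0
  s[2] = (000111100001111)·(010010001010100) mod 2 = 0+0+0+0+1+0+0+0+0+0+0+0+1+0+0 mod 2 = 0
  s[3] = (000000011111111)·(010010001010100) mod 2 = 0+0+0+0+0+0+0+0+1+0+1+0+1+0+0 mod 2 = 1
Syndrome = 0001
Column 8 of H equals this syndrome → error at bit 8 (1-indexed).
Flip bit 8: 010010001010100 → 010010011010100
Extract data bits at positions {3,5,6,7,9,10,11,12,13,14,15}: 01001010100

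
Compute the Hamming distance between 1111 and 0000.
XOR = 1111, count of 1s = 4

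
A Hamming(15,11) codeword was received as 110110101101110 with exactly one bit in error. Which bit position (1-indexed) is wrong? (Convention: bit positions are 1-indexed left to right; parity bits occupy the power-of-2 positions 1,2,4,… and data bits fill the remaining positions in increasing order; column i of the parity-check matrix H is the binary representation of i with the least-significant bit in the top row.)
Syndrome s = H · r^T (mod 2), r = 110110101101110:
  s[0] = (101010101010101)·(110110101101110) mod 2 = 1+0+0+0+1+0+1+0+1+0+0+0+1+0+0 mod 2 = 1
  s[1] = (011001100110011)·(110110101101110) mod 2 = 0+1+0+0+0+0+1+0+0+1+0+0+0+1+0 mod 2 = 0
  s[2] = (000111100001111)·(110110101101110) mod 2 = 0+0+0+1+1+0+1+0+0+0+0+1+1+1+0 mod 2 = 0
  s[3] = (000000011111111)·(110110101101110) mod 2 = 0+0+0+0+0+0+0+0+1+1+0+1+1+1+0 mod 2 = 1
Syndrome = 1001
Column i of H is the binary representation of i, so the syndrome is the binary index of the flipped bit.
Read s = 1001 with s[0] as LSB: 1·2^0 + 0·2^1 + 0·2^2 + 1·2^3 = 9.
Error is at bit position 9.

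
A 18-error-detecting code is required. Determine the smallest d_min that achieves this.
Detecting e errors requires d_min ≥ e + 1 = 18 + 1 = 19.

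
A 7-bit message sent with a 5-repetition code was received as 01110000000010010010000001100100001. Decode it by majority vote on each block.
Split into 5-bit blocks and majority-vote each:
  block 1 = 01110: 3 ones, 2 zeros → 1
  block 2 = 00000: 0 ones, 5 zeros → 0
  block 3 = 00100: 1 ones, 4 zeros → 0
  block 4 = 10010: 2 ones, 3 zeros → 0
  block 5 = 00000: 0 ones, 5 zeros → 0
  block 6 = 11001: 3 ones, 2 zeros → 1
  block 7 = 00001: 1 ones, 4 zeros → 0
Decoded = 1000010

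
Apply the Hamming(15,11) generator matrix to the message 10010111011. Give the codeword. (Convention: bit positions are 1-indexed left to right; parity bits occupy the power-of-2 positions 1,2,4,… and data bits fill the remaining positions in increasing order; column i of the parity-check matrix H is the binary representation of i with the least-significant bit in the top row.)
Codeword c = d · G (mod 2), d = 10010111011:
  c[0] = d·G[:,0] = (10010111011)·(11011010101) mod 2 = 1+0+0+1+0+0+1+0+0+0+1 mod 2 = 0
  c[1] = d·G[:,1] = (10010111011)·(10110110011) mod 2 = 1+0+0+1+0+1+1+0+0+1+1 mod 2 = 0
  c[2] = d·G[:,2] = (10010111011)·(10000000000) mod 2 = 1+0+0+0+0+0+0+0+0+0+0 mod 2 = 1
  c[3] = d·G[:,3] = (10010111011)·(01110001111) mod 2 = 0+0+0+1+0+0+0+1+0+1+1 mod 2 = 0
  c[4] = d·G[:,4] = (10010111011)·(01000000000) mod 2 = 0+0+0+0+0+0+0+0+0+0+0 mod 2 = 0
  c[5] = d·G[:,5] = (10010111011)·(00100000000) mod 2 = 0+0+0+0+0+0+0+0+0+0+0 mod 2 = 0
  c[6] = d·G[:,6] = (10010111011)·(00010000000) mod 2 = 0+0+0+1+0+0+0+0+0+0+0 mod 2 = 1
  c[7] = d·G[:,7] = (10010111011)·(00001111111) mod 2 = 0+0+0+0+0+1+1+1+0+1+1 mod 2 = 1
  c[8] = d·G[:,8] = (10010111011)·(00001000000) mod 2 = 0+0+0+0+0+0+0+0+0+0+0 mod 2 = 0
  c[9] = d·G[:,9] = (10010111011)·(00000100000) mod 2 = 0+0+0+0+0+1+0+0+0+0+0 mod 2 = 1
  c[10] = d·G[:,10] = (10010111011)·(00000010000) mod 2 = 0+0+0+0+0+0+1+0+0+0+0 mod 2 = 1
  c[11] = d·G[:,11] = (10010111011)·(00000001000) mod 2 = 0+0+0+0+0+0+0+1+0+0+0 mod 2 = 1
  c[12] = d·G[:,12] = (10010111011)·(00000000100) mod 2 = 0+0+0+0+0+0+0+0+0+0+0 mod 2 = 0
  c[13] = d·G[:,13] = (10010111011)·(00000000010) mod 2 = 0+0+0+0+0+0+0+0+0+1+0 mod 2 = 1
  c[14] = d·G[:,14] = (10010111011)·(00000000001) mod 2 = 0+0+0+0+0+0+0+0+0+0+1 mod 2 = 1
Codeword = 001000110111011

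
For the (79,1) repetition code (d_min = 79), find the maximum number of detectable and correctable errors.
Detection only: up to d_min − 1 = 78 errors.
Correction: up to ⌊(d_min − 1)/2⌋ = ⌊78/2⌋ = 39 errors.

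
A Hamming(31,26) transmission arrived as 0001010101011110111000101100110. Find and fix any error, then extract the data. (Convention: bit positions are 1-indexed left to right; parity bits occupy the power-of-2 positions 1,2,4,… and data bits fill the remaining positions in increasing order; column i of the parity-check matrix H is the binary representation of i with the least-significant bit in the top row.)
Syndrome s = H · r^T (mod 2), r = 0001010101011110111000101100110:
  s[0] = (1010101010101010101010101010101)·(0001010101011110111000101100110) mod 2 = 0+0+0+0+0+0+0+0+0+0+0+0+1+0+1+0+1+0+1+0+0+0+1+0+1+0+0+0+1+0+0 mod 2 = 1
  s[1] = (0110011001100110011001100110011)·(0001010101011110111000101100110) mod 2 = 0+0+0+0+0+1+0+0+0+1+0+0+0+1+1+0+0+1+1+0+0+0+1+0+0+1+0+0+0+1+0 mod 2 = 1
  s[2] = (0001111000011110000111100001111)·(0001010101011110111000101100110) mod 2 = 0+0+0+1+0+1+0+0+0+0+0+1+1+1+1+0+0+0+0+0+0+0+1+0+0+0+0+0+1+1+0 mod 2 = 1
  s[3] = (0000000111111110000000011111111)·(0001010101011110111000101100110) mod 2 = 0+0+0+0+0+0+0+1+0+1+0+1+1+1+1+0+0+0+0+0+0+0+0+0+1+1+0+0+1+1+0 mod 2 = 0
  s[4] = (0000000000000001111111111111111)·(0001010101011110111000101100110) mod 2 = 0+0+0+0+0+0+0+0+0+0+0+0+0+0+0+0+1+1+1+0+0+0+1+0+1+1+0+0+1+1+0 mod 2 = 0
Syndrome = 11100
Column 7 of H equals this syndrome → error at bit 7 (1-indexed).
Flip bit 7: 0001010101011110111000101100110 → 0001011101011110111000101100110
Extract data bits at positions {3,5,6,7,9,10,11,12,13,14,15,17,18,19,20,21,22,23,24,25,26,27,28,29,30,31}: 00110101111111000101100110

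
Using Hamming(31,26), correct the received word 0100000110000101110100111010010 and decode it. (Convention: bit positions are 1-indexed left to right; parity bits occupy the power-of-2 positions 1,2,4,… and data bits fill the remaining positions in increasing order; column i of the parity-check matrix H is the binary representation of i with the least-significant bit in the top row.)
Syndrome s = H · r^T (mod 2), r = 0100000110000101110100111010010:
  s[0] = (1010101010101010101010101010101)·(0100000110000101110100111010010) mod 2 = 0+0+0+0+0+0+0+0+1+0+0+0+0+0+0+0+1+0+0+0+0+0+1+0+1+0+1+0+0+0+0 mod 2 = 1
  s[1] = (0110011001100110011001100110011)·(0100000110000101110100111010010) mod 2 = 0+1+0+0+0+0+0+0+0+0+0+0+0+1+0+0+0+1+0+0+0+0+1+0+0+0+1+0+0+1+0 mod 2 = 0
  s[2] = (0001111000011110000111100001111)·(0100000110000101110100111010010) mod 2 = 0+0+0+0+0+0+0+0+0+0+0+0+0+1+0+0+0+0+0+1+0+0+1+0+0+0+0+0+0+1+0 mod 2 = 0
  s[3] = (0000000111111110000000011111111)·(0100000110000101110100111010010) mod 2 = 0+0+0+0+0+0+0+1+1+0+0+0+0+1+0+0+0+0+0+0+0+0+0+1+1+0+1+0+0+1+0 mod 2 = 1
  s[4] = (0000000000000001111111111111111)·(0100000110000101110100111010010) mod 2 = 0+0+0+0+0+0+0+0+0+0+0+0+0+0+0+1+1+1+0+1+0+0+1+1+1+0+1+0+0+1+0 mod 2 = 1
Syndrome = 10011
Column 25 of H equals this syndrome → error at bit 25 (1-indexed).
Flip bit 25: 0100000110000101110100111010010 → 0100000110000101110100110010010
Extract data bits at positions {3,5,6,7,9,10,11,12,13,14,15,17,18,19,20,21,22,23,24,25,26,27,28,29,30,31}: 00001000010110100110010010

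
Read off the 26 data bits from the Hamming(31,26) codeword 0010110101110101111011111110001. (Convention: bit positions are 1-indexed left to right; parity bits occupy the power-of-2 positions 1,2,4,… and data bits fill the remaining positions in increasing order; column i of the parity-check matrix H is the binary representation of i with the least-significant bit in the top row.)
Parity bits occupy power-of-2 positions; data bits are at positions {3,5,6,7,9,10,11,12,13,14,15,17,18,19,20,21,22,23,24,25,26,27,28,29,30,31} (1-indexed).
Extract: c[3]=1 c[5]=1 c[6]=1 c[7]=0 c[9]=0 c[10]=1 c[11]=1 c[12]=1 c[13]=0 c[14]=1 c[15]=0 c[17]=1 c[18]=1 c[19]=1 c[20]=0 c[21]=1 c[22]=1 c[23]=1 c[24]=1 c[25]=1 c[26]=1 c[27]=1 c[28]=0 c[29]=0 c[30]=0 c[31]=1
Data = 11100111010111011111110001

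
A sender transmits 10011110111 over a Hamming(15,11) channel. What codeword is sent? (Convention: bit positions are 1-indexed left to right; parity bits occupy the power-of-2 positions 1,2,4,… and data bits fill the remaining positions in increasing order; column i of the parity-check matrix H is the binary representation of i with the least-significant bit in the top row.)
Codeword c = d · G (mod 2), d = 10011110111:
  c[0] = d·G[:,0] = (10011110111)·(11011010101) mod 2 = 1+0+0+1+1+0+1+0+1+0+1 mod 2 = 0
  c[1] = d·G[:,1] = (10011110111)·(10110110011) mod 2 = 1+0+0+1+0+1+1+0+0+1+1 mod 2 = 0
  c[2] = d·G[:,2] = (10011110111)·(10000000000) mod 2 = 1+0+0+0+0+0+0+0+0+0+0 mod 2 = 1
  c[3] = d·G[:,3] = (10011110111)·(01110001111) mod 2 = 0+0+0+1+0+0+0+0+1+1+1 mod 2 = 0
  c[4] = d·G[:,4] = (10011110111)·(01000000000) mod 2 = 0+0+0+0+0+0+0+0+0+0+0 mod 2 = 0
  c[5] = d·G[:,5] = (10011110111)·(00100000000) mod 2 = 0+0+0+0+0+0+0+0+0+0+0 mod 2 = 0
  c[6] = d·G[:,6] = (10011110111)·(00010000000) mod 2 = 0+0+0+1+0+0+0+0+0+0+0 mod 2 = 1
  c[7] = d·G[:,7] = (10011110111)·(00001111111) mod 2 = 0+0+0+0+1+1+1+0+1+1+1 mod 2 = 0
  c[8] = d·G[:,8] = (10011110111)·(00001000000) mod 2 = 0+0+0+0+1+0+0+0+0+0+0 mod 2 = 1
  c[9] = d·G[:,9] = (10011110111)·(00000100000) mod 2 = 0+0+0+0+0+1+0+0+0+0+0 mod 2 = 1
  c[10] = d·G[:,10] = (10011110111)·(00000010000) mod 2 = 0+0+0+0+0+0+1+0+0+0+0 mod 2 = 1
  c[11] = d·G[:,11] = (10011110111)·(00000001000) mod 2 = 0+0+0+0+0+0+0+0+0+0+0 mod 2 = 0
  c[12] = d·G[:,12] = (10011110111)·(00000000100) mod 2 = 0+0+0+0+0+0+0+0+1+0+0 mod 2 = 1
  c[13] = d·G[:,13] = (10011110111)·(00000000010) mod 2 = 0+0+0+0+0+0+0+0+0+1+0 mod 2 = 1
  c[14] = d·G[:,14] = (10011110111)·(00000000001) mod 2 = 0+0+0+0+0+0+0+0+0+0+1 mod 2 = 1
Codeword = 001000101110111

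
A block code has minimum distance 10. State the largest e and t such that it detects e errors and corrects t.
(a) Detection requires d_min ≥ e+1, so e ≤ d_min − 1 = 9.
(b) Correction requires d_min ≥ 2t+1, so t ≤ ⌊(d_min − 1)/2⌋ = ⌊9/2⌋ = 4.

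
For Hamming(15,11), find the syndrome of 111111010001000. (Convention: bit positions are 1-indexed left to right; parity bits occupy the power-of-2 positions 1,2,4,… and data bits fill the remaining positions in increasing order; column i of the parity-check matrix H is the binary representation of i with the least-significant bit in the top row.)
Syndrome s = H · r^T (mod 2), r = 111111010001000:
  s[0] = (101010101010101)·(111111010001000) mod 2 = 1+0+1+0+1+0+0+0+0+0+0+0+0+0+0 mod 2 = 1
  s[1] = (011001100110011)·(111111010001000) mod 2 = 0+1+1+0+0+1+0+0+0+0+0+0+0+0+0 mod 2 = 1
  s[2] = (000111100001111)·(111111010001000) mod 2 = 0+0+0+1+1+1+0+0+0+0+0+1+0+0+0 mod 2 = 0
  s[3] = (000000011111111)·(111111010001000) mod 2 = 0+0+0+0+0+0+0+1+0+0+0+1+0+0+0 mod 2 = 0
Syndrome = 1100
Non-zero syndrome: error at position 3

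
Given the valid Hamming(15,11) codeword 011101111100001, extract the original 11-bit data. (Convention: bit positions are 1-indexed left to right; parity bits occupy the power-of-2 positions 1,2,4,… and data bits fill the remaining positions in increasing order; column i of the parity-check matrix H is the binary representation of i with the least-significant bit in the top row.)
Parity bits occupy power-of-2 positions; data bits are at positions {3,5,6,7,9,10,11,12,13,14,15} (1-indexed).
Extract: c[3]=1 c[5]=0 c[6]=1 c[7]=1 c[9]=1 c[10]=1 c[11]=0 c[12]=0 c[13]=0 c[14]=0 c[15]=1
Data = 10111100001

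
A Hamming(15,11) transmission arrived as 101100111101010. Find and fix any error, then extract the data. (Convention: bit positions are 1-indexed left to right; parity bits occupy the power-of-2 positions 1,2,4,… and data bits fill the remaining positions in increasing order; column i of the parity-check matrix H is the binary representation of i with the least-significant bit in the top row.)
Syndrome s = H · r^T (mod 2), r = 101100111101010:
  s[0] = (101010101010101)·(101100111101010) mod 2 = 1+0+1+0+0+0+1+0+1+0+0+0+0+0+0 mod 2 = 0
  s[1] = (011001100110011)·(101100111101010) mod 2 = 0+0+1+0+0+0+1+0+0+1+0+0+0+1+0 mod 2 = 0
  s[2] = (000111100001111)·(101100111101010) mod 2 = 0+0+0+1+0+0+1+0+0+0+0+1+0+1+0 mod 2 = 0
  s[3] = (000000011111111)·(101100111101010) mod 2 = 0+0+0+0+0+0+0+1+1+1+0+1+0+1+0 mod 2 = 1
Syndrome = 0001
Column 8 of H equals this syndrome → error at bit 8 (1-indexed).
Flip bit 8: 101100111101010 → 101100101101010
Extract data bits at positions {3,5,6,7,9,10,11,12,13,14,15}: 10011101010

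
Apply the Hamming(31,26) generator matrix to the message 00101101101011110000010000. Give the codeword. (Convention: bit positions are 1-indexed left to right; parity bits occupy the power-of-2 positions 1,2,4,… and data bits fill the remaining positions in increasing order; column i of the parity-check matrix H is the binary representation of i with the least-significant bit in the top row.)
Codeword c = d · G (mod 2), d = 00101101101011110000010000:
  c[0] = d·G[:,0] = (00101101101011110000010000)·(11011010101101010101010101) mod 2 = 0+0+0+0+1+0+0+0+1+0+1+0+0+1+0+1+0+0+0+0+0+1+0+0+0+0 mod 2 = 0
  c[1] = d·G[:,1] = (00101101101011110000010000)·(10110110011011001100110011) mod 2 = 0+0+1+0+0+1+0+0+0+0+1+0+1+1+0+0+0+0+0+0+0+1+0+0+0+0 mod 2 = 0
  c[2] = d·G[:,2] = (00101101101011110000010000)·(10000000000000000000000000) mod 2 = 0+0+0+0+0+0+0+0+0+0+0+0+0+0+0+0+0+0+0+0+0+0+0+0+0+0 mod 2 = 0
  c[3] = d·G[:,3] = (00101101101011110000010000)·(01110001111000111100001111) mod 2 = 0+0+1+0+0+0+0+1+1+0+1+0+0+0+1+1+0+0+0+0+0+0+0+0+0+0 mod 2 = 0
  c[4] = d·G[:,4] = (00101101101011110000010000)·(01000000000000000000000000) mod 2 = 0+0+0+0+0+0+0+0+0+0+0+0+0+0+0+0+0+0+0+0+0+0+0+0+0+0 mod 2 = 0
  c[5] = d·G[:,5] = (00101101101011110000010000)·(00100000000000000000000000) mod 2 = 0+0+1+0+0+0+0+0+0+0+0+0+0+0+0+0+0+0+0+0+0+0+0+0+0+0 mod 2 = 1
  c[6] = d·G[:,6] = (00101101101011110000010000)·(00010000000000000000000000) mod 2 = 0+0+0+0+0+0+0+0+0+0+0+0+0+0+0+0+0+0+0+0+0+0+0+0+0+0 mod 2 = 0
  c[7] = d·G[:,7] = (00101101101011110000010000)·(00001111111000000011111111) mod 2 = 0+0+0+0+1+1+0+1+1+0+1+0+0+0+0+0+0+0+0+0+0+1+0+0+0+0 mod 2 = 0
  c[8] = d·G[:,8] = (00101101101011110000010000)·(00001000000000000000000000) mod 2 = 0+0+0+0+1+0+0+0+0+0+0+0+0+0+0+0+0+0+0+0+0+0+0+0+0+0 mod 2 = 1
  c[9] = d·G[:,9] = (00101101101011110000010000)·(00000100000000000000000000) mod 2 = 0+0+0+0+0+1+0+0+0+0+0+0+0+0+0+0+0+0+0+0+0+0+0+0+0+0 mod 2 = 1
  c[10] = d·G[:,10] = (00101101101011110000010000)·(00000010000000000000000000) mod 2 = 0+0+0+0+0+0+0+0+0+0+0+0+0+0+0+0+0+0+0+0+0+0+0+0+0+0 mod 2 = 0
  c[11] = d·G[:,11] = (00101101101011110000010000)·(00000001000000000000000000) mod 2 = 0+0+0+0+0+0+0+1+0+0+0+0+0+0+0+0+0+0+0+0+0+0+0+0+0+0 mod 2 = 1
  c[12] = d·G[:,12] = (00101101101011110000010000)·(00000000100000000000000000) mod 2 = 0+0+0+0+0+0+0+0+1+0+0+0+0+0+0+0+0+0+0+0+0+0+0+0+0+0 mod 2 = 1
  c[13] = d·G[:,13] = (00101101101011110000010000)·(00000000010000000000000000) mod 2 = 0+0+0+0+0+0+0+0+0+0+0+0+0+0+0+0+0+0+0+0+0+0+0+0+0+0 mod 2 = 0
  c[14] = d·G[:,14] = (00101101101011110000010000)·(00000000001000000000000000) mod 2 = 0+0+0+0+0+0+0+0+0+0+1+0+0+0+0+0+0+0+0+0+0+0+0+0+0+0 mod 2 = 1
  c[15] = d·G[:,15] = (00101101101011110000010000)·(00000000000111111111111111) mod 2 = 0+0+0+0+0+0+0+0+0+0+0+0+1+1+1+1+0+0+0+0+0+1+0+0+0+0 mod 2 = 1
  c[16] = d·G[:,16] = (00101101101011110000010000)·(00000000000100000000000000) mod 2 = 0+0+0+0+0+0+0+0+0+0+0+0+0+0+0+0+0+0+0+0+0+0+0+0+0+0 mod 2 = 0
  c[17] = d·G[:,17] = (00101101101011110000010000)·(00000000000010000000000000) mod 2 = 0+0+0+0+0+0+0+0+0+0+0+0+1+0+0+0+0+0+0+0+0+0+0+0+0+0 mod 2 = 1
  c[18] = d·G[:,18] = (00101101101011110000010000)·(00000000000001000000000000) mod 2 = 0+0+0+0+0+0+0+0+0+0+0+0+0+1+0+0+0+0+0+0+0+0+0+0+0+0 mod 2 = 1
  c[19] = d·G[:,19] = (00101101101011110000010000)·(00000000000000100000000000) mod 2 = 0+0+0+0+0+0+0+0+0+0+0+0+0+0+1+0+0+0+0+0+0+0+0+0+0+0 mod 2 = 1
  c[20] = d·G[:,20] = (00101101101011110000010000)·(00000000000000010000000000) mod 2 = 0+0+0+0+0+0+0+0+0+0+0+0+0+0+0+1+0+0+0+0+0+0+0+0+0+0 mod 2 = 1
  c[21] = d·G[:,21] = (00101101101011110000010000)·(00000000000000001000000000) mod 2 = 0+0+0+0+0+0+0+0+0+0+0+0+0+0+0+0+0+0+0+0+0+0+0+0+0+0 mod 2 = 0
  c[22] = d·G[:,22] = (00101101101011110000010000)·(00000000000000000100000000) mod 2 = 0+0+0+0+0+0+0+0+0+0+0+0+0+0+0+0+0+0+0+0+0+0+0+0+0+0 mod 2 = 0
  c[23] = d·G[:,23] = (00101101101011110000010000)·(00000000000000000010000000) mod 2 = 0+0+0+0+0+0+0+0+0+0+0+0+0+0+0+0+0+0+0+0+0+0+0+0+0+0 mod 2 = 0
  c[24] = d·G[:,24] = (00101101101011110000010000)·(00000000000000000001000000) mod 2 = 0+0+0+0+0+0+0+0+0+0+0+0+0+0+0+0+0+0+0+0+0+0+0+0+0+0 mod 2 = 0
  c[25] = d·G[:,25] = (00101101101011110000010000)·(00000000000000000000100000) mod 2 = 0+0+0+0+0+0+0+0+0+0+0+0+0+0+0+0+0+0+0+0+0+0+0+0+0+0 mod 2 = 0
  c[26] = d·G[:,26] = (00101101101011110000010000)·(00000000000000000000010000) mod 2 = 0+0+0+0+0+0+0+0+0+0+0+0+0+0+0+0+0+0+0+0+0+1+0+0+0+0 mod 2 = 1
  c[27] = d·G[:,27] = (00101101101011110000010000)·(00000000000000000000001000) mod 2 = 0+0+0+0+0+0+0+0+0+0+0+0+0+0+0+0+0+0+0+0+0+0+0+0+0+0 mod 2 = 0
  c[28] = d·G[:,28] = (00101101101011110000010000)·(00000000000000000000000100) mod 2 = 0+0+0+0+0+0+0+0+0+0+0+0+0+0+0+0+0+0+0+0+0+0+0+0+0+0 mod 2 = 0
  c[29] = d·G[:,29] = (00101101101011110000010000)·(00000000000000000000000010) mod 2 = 0+0+0+0+0+0+0+0+0+0+0+0+0+0+0+0+0+0+0+0+0+0+0+0+0+0 mod 2 = 0
  c[30] = d·G[:,30] = (00101101101011110000010000)·(00000000000000000000000001) mod 2 = 0+0+0+0+0+0+0+0+0+0+0+0+0+0+0+0+0+0+0+0+0+0+0+0+0+0 mod 2 = 0
Codeword = 0000010011011011011110000010000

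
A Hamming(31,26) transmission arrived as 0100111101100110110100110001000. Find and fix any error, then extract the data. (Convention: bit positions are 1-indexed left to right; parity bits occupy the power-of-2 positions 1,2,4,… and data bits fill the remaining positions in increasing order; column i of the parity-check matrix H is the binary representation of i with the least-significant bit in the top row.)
Syndrome s = H · r^T (mod 2), r = 0100111101100110110100110001000:
  s[0] = (1010101010101010101010101010101)·(0100111101100110110100110001000) mod 2 = 0+0+0+0+1+0+1+0+0+0+1+0+0+0+1+0+1+0+0+0+0+0+1+0+0+0+0+0+0+0+0 mod 2 = 0
  s[1] = (0110011001100110011001100110011)·(0100111101100110110100110001000) mod 2 = 0+1+0+0+0+1+1+0+0+1+1+0+0+1+1+0+0+1+0+0+0+0+1+0+0+0+0+0+0+0+0 mod 2 = 1
  s[2] = (0001111000011110000111100001111)·(0100111101100110110100110001000) mod 2 = 0+0+0+0+1+1+1+0+0+0+0+0+0+1+1+0+0+0+0+1+0+0+1+0+0+0+0+1+0+0+0 mod 2 = 0
  s[3] = (0000000111111110000000011111111)·(0100111101100110110100110001000) mod 2 = 0+0+0+0+0+0+0+1+0+1+1+0+0+1+1+0+0+0+0+0+0+0+0+1+0+0+0+1+0+0+0 mod 2 = 1
  s[4] = (0000000000000001111111111111111)·(0100111101100110110100110001000) mod 2 = 0+0+0+0+0+0+0+0+0+0+0+0+0+0+0+0+1+1+0+1+0+0+1+1+0+0+0+1+0+0+0 mod 2 = 0
Syndrome = 01010
Column 10 of H equals this syndrome → error at bit 10 (1-indexed).
Flip bit 10: 0100111101100110110100110001000 → 0100111100100110110100110001000
Extract data bits at positions {3,5,6,7,9,10,11,12,13,14,15,17,18,19,20,21,22,23,24,25,26,27,28,29,30,31}: 01110010011110100110001000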